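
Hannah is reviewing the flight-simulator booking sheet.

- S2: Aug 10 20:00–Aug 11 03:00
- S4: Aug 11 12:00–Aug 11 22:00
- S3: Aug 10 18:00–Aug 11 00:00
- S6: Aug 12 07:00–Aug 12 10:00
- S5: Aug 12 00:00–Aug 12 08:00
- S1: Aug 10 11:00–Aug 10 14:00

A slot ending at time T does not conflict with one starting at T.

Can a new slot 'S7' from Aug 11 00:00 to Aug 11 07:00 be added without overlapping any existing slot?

No — it overlaps S2

S1: ends Aug 10 14:00 at or before S7 starts Aug 11 00:00 → clear.
S3: ends Aug 11 00:00 at or before S7 starts Aug 11 00:00 → clear.
S2: starts Aug 10 20:00 before S7 ends Aug 11 07:00, and ends Aug 11 03:00 after S7 starts Aug 11 00:00 → overlap.
S4: starts Aug 11 12:00 at or after S7 ends Aug 11 07:00 → clear.
S5: starts Aug 12 00:00 at or after S7 ends Aug 11 07:00 → clear.
S6: starts Aug 12 07:00 at or after S7 ends Aug 11 07:00 → clear.
S7 overlaps S2.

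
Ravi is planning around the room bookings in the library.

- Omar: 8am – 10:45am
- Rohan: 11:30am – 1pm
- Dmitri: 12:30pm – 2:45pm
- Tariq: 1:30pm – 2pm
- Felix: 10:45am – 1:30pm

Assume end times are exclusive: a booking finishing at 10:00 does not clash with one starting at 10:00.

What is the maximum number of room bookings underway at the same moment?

Sort all start/end points and keep a running count:
8am start Omar → 1
10:45am end Omar → 0
10:45am start Felix → 1
11:30am start Rohan → 2
12:30pm start Dmitri → 3
1pm end Rohan → 2
1:30pm end Felix → 1
1:30pm start Tariq → 2
2pm end Tariq → 1
2:45pm end Dmitri → 0
Peak is 3, at 12:30pm (Dmitri, Felix, Rohan).

3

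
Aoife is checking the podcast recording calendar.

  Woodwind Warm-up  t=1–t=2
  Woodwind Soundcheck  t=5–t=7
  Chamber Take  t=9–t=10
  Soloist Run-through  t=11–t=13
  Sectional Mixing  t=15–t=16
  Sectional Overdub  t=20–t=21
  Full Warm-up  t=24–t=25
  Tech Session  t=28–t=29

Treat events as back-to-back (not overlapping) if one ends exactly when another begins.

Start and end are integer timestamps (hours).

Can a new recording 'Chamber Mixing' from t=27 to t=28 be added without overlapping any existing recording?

Woodwind Warm-up: ends t=2 at or before Chamber Mixing starts t=27 → clear.
Woodwind Soundcheck: ends t=7 at or before Chamber Mixing starts t=27 → clear.
Chamber Take: ends t=10 at or before Chamber Mixing starts t=27 → clear.
Soloist Run-through: ends t=13 at or before Chamber Mixing starts t=27 → clear.
Sectional Mixing: ends t=16 at or before Chamber Mixing starts t=27 → clear.
Sectional Overdub: ends t=21 at or before Chamber Mixing starts t=27 → clear.
Full Warm-up: ends t=25 at or before Chamber Mixing starts t=27 → clear.
Tech Session: starts t=28 at or after Chamber Mixing ends t=28 → clear.

Yes — the slot is free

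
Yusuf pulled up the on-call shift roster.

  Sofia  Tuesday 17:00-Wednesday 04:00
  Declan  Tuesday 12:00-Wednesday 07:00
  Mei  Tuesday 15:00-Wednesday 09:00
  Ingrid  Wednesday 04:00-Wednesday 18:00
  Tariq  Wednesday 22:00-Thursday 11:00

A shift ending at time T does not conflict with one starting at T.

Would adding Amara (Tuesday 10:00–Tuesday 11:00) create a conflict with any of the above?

No — it doesn't clash with anything

Declan: starts Tuesday 12:00 at or after Amara ends Tuesday 11:00 → clear.
Mei: starts Tuesday 15:00 at or after Amara ends Tuesday 11:00 → clear.
Sofia: starts Tuesday 17:00 at or after Amara ends Tuesday 11:00 → clear.
Ingrid: starts Wednesday 04:00 at or after Amara ends Tuesday 11:00 → clear.
Tariq: starts Wednesday 22:00 at or after Amara ends Tuesday 11:00 → clear.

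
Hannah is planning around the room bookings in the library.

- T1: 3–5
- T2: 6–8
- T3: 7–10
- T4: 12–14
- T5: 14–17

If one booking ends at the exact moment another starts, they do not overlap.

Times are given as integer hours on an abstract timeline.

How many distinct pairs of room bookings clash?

1

Sorted by start: T1, T2, T3, T4, T5.
T2 starts after T1 ends; T1 is clear from here.
T3 starts before T2 ends → T2 and T3 overlap.
T4 starts after T2 ends; T2 is clear from here.
T4 starts after T3 ends; T3 is clear from here.
T5 starts exactly when T4 ends (back-to-back, no overlap).
Overlapping pairs: T2 & T3 — 1 in total.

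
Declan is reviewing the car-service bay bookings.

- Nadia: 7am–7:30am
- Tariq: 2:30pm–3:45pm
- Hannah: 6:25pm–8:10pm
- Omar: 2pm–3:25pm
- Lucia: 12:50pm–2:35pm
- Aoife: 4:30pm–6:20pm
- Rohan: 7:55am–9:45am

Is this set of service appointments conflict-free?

No

Sorted by start: Nadia, Rohan, Lucia, Omar, Tariq, Aoife, Hannah.
Rohan starts after Nadia ends; Nadia is clear from here.
Lucia starts after Rohan ends; Rohan is clear from here.
Omar starts before Lucia ends → Lucia and Omar overlap.
That's a conflict, so the schedule is not conflict-free.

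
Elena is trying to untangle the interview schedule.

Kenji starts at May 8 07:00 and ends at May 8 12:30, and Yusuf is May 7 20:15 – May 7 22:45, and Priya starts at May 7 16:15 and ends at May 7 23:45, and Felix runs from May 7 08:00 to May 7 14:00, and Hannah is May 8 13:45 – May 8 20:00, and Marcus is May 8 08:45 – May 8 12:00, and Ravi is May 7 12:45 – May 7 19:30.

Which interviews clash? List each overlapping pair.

Felix & Ravi, Kenji & Marcus, Priya & Ravi, Priya & Yusuf

Two intervals overlap when each starts before the other ends.
Sorted by start: Felix, Ravi, Priya, Yusuf, Kenji, Marcus, Hannah.
Ravi starts before Felix ends → Felix and Ravi overlap.
Priya starts after Felix ends — done with Felix.
Priya starts before Ravi ends → Ravi and Priya overlap.
Yusuf starts after Ravi ends — done with Ravi.
Yusuf starts before Priya ends → Priya and Yusuf overlap.
Kenji starts after Priya ends — done with Priya.
Kenji starts after Yusuf ends — done with Yusuf.
Marcus starts before Kenji ends → Kenji and Marcus overlap.
Hannah starts after Kenji ends.
Hannah starts after Marcus ends.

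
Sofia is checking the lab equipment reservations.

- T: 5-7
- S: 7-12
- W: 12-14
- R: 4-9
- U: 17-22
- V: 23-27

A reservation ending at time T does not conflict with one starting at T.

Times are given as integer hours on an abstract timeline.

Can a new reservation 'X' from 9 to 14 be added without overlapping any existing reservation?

No — it overlaps S, W

R: ends 9 at or before X starts 9 → clear.
T: ends 7 at or before X starts 9 → clear.
S: starts 7 before X ends 14, and ends 12 after X starts 9 → overlap.
W: starts 12 before X ends 14, and ends 14 after X starts 9 → overlap.
U: starts 17 at or after X ends 14 → clear.
V: starts 23 at or after X ends 14 → clear.
X overlaps S, W.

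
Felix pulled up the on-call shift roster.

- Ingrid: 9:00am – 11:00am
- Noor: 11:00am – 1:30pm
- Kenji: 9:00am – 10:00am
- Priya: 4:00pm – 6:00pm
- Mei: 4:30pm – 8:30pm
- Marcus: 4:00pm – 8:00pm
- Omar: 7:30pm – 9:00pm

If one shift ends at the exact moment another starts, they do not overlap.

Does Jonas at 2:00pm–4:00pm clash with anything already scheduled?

Ingrid: ends 11:00am at or before Jonas starts 2:00pm → clear.
Kenji: ends 10:00am at or before Jonas starts 2:00pm → clear.
Noor: ends 1:30pm at or before Jonas starts 2:00pm → clear.
Priya: starts 4:00pm at or after Jonas ends 4:00pm → clear.
Marcus: starts 4:00pm at or after Jonas ends 4:00pm → clear.
Mei: starts 4:30pm at or after Jonas ends 4:00pm → clear.
Omar: starts 7:30pm at or after Jonas ends 4:00pm → clear.

No — it doesn't clash with anything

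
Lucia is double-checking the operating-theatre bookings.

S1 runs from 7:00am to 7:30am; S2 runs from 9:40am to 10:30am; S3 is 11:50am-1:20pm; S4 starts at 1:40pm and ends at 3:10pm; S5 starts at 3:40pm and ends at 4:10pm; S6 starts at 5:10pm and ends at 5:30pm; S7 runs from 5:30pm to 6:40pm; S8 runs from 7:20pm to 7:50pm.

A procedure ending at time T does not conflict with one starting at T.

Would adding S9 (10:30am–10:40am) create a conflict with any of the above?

No — it doesn't clash with anything

S1: ends 7:30am at or before S9 starts 10:30am → clear.
S2: ends 10:30am at or before S9 starts 10:30am → clear.
S3: starts 11:50am at or after S9 ends 10:40am → clear.
S4: starts 1:40pm at or after S9 ends 10:40am → clear.
S5: starts 3:40pm at or after S9 ends 10:40am → clear.
S6: starts 5:10pm at or after S9 ends 10:40am → clear.
S7: starts 5:30pm at or after S9 ends 10:40am → clear.
S8: starts 7:20pm at or after S9 ends 10:40am → clear.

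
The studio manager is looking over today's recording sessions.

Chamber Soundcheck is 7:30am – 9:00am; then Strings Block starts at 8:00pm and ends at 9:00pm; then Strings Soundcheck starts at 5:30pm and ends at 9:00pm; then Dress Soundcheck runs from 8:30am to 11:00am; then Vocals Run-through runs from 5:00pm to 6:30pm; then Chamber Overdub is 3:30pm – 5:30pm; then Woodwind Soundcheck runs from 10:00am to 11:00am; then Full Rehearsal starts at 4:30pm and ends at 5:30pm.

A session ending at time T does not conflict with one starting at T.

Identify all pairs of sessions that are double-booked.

Chamber Overdub & Full Rehearsal, Chamber Overdub & Vocals Run-through, Chamber Soundcheck & Dress Soundcheck, Dress Soundcheck & Woodwind Soundcheck, Full Rehearsal & Vocals Run-through, Strings Block & Strings Soundcheck, Strings Soundcheck & Vocals Run-through

Sorted by start: Chamber Soundcheck, Dress Soundcheck, Woodwind Soundcheck, Chamber Overdub, Full Rehearsal, Vocals Run-through, Strings Soundcheck, Strings Block.
Dress Soundcheck starts before Chamber Soundcheck ends → Chamber Soundcheck and Dress Soundcheck overlap.
Woodwind Soundcheck starts after Chamber Soundcheck ends — done with Chamber Soundcheck.
Woodwind Soundcheck starts before Dress Soundcheck ends → Dress Soundcheck and Woodwind Soundcheck overlap.
Chamber Overdub starts after Dress Soundcheck ends — done with Dress Soundcheck.
Chamber Overdub starts after Woodwind Soundcheck ends — done with Woodwind Soundcheck.
Full Rehearsal starts before Chamber Overdub ends → Chamber Overdub and Full Rehearsal overlap.
Vocals Run-through starts before Chamber Overdub ends → Chamber Overdub and Vocals Run-through overlap.
Strings Soundcheck starts exactly when Chamber Overdub ends (back-to-back, no overlap) — done with Chamber Overdub.
Vocals Run-through starts before Full Rehearsal ends → Full Rehearsal and Vocals Run-through overlap.
Strings Soundcheck starts exactly when Full Rehearsal ends (back-to-back, no overlap) — done with Full Rehearsal.
Strings Soundcheck starts before Vocals Run-through ends → Vocals Run-through and Strings Soundcheck overlap.
Strings Block starts after Vocals Run-through ends.
Strings Block starts before Strings Soundcheck ends → Strings Soundcheck and Strings Block overlap.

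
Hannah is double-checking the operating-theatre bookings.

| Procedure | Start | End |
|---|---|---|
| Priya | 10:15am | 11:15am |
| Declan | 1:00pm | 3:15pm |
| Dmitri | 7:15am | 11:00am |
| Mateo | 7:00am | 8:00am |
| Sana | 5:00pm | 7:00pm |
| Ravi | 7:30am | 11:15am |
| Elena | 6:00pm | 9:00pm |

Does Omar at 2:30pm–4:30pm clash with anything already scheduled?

Mateo: ends 8:00am at or before Omar starts 2:30pm → clear.
Dmitri: ends 11:00am at or before Omar starts 2:30pm → clear.
Ravi: ends 11:15am at or before Omar starts 2:30pm → clear.
Priya: ends 11:15am at or before Omar starts 2:30pm → clear.
Declan: starts 1:00pm before Omar ends 4:30pm, and ends 3:15pm after Omar starts 2:30pm → overlap.
Sana: starts 5:00pm at or after Omar ends 4:30pm → clear.
Elena: starts 6:00pm at or after Omar ends 4:30pm → clear.
Omar overlaps Declan.

Yes — it overlaps Declan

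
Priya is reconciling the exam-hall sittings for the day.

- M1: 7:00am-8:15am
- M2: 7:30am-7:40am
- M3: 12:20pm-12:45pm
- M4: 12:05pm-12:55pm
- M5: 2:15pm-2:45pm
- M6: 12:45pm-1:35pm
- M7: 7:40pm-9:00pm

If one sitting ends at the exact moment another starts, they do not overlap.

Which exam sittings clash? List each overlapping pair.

M1 & M2, M3 & M4, M4 & M6

Sorted by start: M1, M2, M4, M3, M6, M5, M7.
M2 starts before M1 ends → M1 and M2 overlap.
M4 starts after M1 ends, so nothing later overlaps M1 either.
M4 starts after M2 ends, so nothing later overlaps M2 either.
M3 starts before M4 ends → M4 and M3 overlap.
M6 starts before M4 ends → M4 and M6 overlap.
M5 starts after M4 ends, so nothing later overlaps M4 either.
M6 starts exactly when M3 ends (back-to-back, no overlap), so nothing later overlaps M3 either.
M5 starts after M6 ends, so nothing later overlaps M6 either.
M7 starts after M5 ends.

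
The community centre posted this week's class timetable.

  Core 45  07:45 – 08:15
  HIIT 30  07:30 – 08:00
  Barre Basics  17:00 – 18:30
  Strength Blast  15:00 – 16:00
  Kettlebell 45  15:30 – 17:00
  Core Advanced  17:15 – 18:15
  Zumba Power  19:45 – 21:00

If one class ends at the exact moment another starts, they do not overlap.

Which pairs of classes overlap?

Sorted by start: HIIT 30, Core 45, Strength Blast, Kettlebell 45, Barre Basics, Core Advanced, Zumba Power.
Core 45 starts before HIIT 30 ends → HIIT 30 and Core 45 overlap.
Strength Blast starts after HIIT 30 ends, so nothing later overlaps HIIT 30 either.
Strength Blast starts after Core 45 ends, so nothing later overlaps Core 45 either.
Kettlebell 45 starts before Strength Blast ends → Strength Blast and Kettlebell 45 overlap.
Barre Basics starts after Strength Blast ends, so nothing later overlaps Strength Blast either.
Barre Basics starts exactly when Kettlebell 45 ends (back-to-back, no overlap), so nothing later overlaps Kettlebell 45 either.
Core Advanced starts before Barre Basics ends → Barre Basics and Core Advanced overlap.
Zumba Power starts after Barre Basics ends.
Zumba Power starts after Core Advanced ends.

Barre Basics & Core Advanced, Core 45 & HIIT 30, Kettlebell 45 & Strength Blast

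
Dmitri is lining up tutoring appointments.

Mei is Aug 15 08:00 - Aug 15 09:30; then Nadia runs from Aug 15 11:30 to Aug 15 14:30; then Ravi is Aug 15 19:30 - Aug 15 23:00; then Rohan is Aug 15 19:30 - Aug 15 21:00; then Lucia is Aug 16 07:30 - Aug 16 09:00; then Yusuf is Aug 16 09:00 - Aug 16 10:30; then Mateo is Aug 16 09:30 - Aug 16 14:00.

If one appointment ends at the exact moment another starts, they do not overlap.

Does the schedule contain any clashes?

Two intervals overlap when each starts before the other ends.
Sorted by start: Mei, Nadia, Ravi, Rohan, Lucia, Yusuf, Mateo.
Nadia starts after Mei ends — done with Mei.
Ravi starts after Nadia ends — done with Nadia.
Rohan starts before Ravi ends → Ravi and Rohan overlap.
That's a conflict, so the schedule is not conflict-free.

Yes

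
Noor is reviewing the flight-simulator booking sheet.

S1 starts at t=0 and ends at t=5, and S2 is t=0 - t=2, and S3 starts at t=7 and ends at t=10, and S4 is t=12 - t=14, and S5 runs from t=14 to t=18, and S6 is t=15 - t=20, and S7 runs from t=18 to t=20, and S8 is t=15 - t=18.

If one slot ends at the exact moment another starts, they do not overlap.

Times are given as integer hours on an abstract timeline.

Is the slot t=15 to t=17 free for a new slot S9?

No — it overlaps S5, S6, S8

S1: ends t=5 at or before S9 starts t=15 → clear.
S2: ends t=2 at or before S9 starts t=15 → clear.
S3: ends t=10 at or before S9 starts t=15 → clear.
S4: ends t=14 at or before S9 starts t=15 → clear.
S5: starts t=14 before S9 ends t=17, and ends t=18 after S9 starts t=15 → overlap.
S6: starts t=15 before S9 ends t=17, and ends t=20 after S9 starts t=15 → overlap.
S8: starts t=15 before S9 ends t=17, and ends t=18 after S9 starts t=15 → overlap.
S7: starts t=18 at or after S9 ends t=17 → clear.
S9 overlaps S5, S6, S8.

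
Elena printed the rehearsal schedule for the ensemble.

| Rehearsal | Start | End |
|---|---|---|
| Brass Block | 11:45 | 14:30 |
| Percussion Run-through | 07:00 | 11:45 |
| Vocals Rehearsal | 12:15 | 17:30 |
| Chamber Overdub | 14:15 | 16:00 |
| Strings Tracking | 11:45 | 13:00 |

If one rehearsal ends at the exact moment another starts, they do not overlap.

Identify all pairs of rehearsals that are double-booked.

Sorted by start: Percussion Run-through, Brass Block, Strings Tracking, Vocals Rehearsal, Chamber Overdub.
Brass Block starts exactly when Percussion Run-through ends (back-to-back, no overlap), so nothing later overlaps Percussion Run-through either.
Strings Tracking starts before Brass Block ends → Brass Block and Strings Tracking overlap.
Vocals Rehearsal starts before Brass Block ends → Brass Block and Vocals Rehearsal overlap.
Chamber Overdub starts before Brass Block ends → Brass Block and Chamber Overdub overlap.
Vocals Rehearsal starts before Strings Tracking ends → Strings Tracking and Vocals Rehearsal overlap.
Chamber Overdub starts after Strings Tracking ends.
Chamber Overdub starts before Vocals Rehearsal ends → Vocals Rehearsal and Chamber Overdub overlap.

Brass Block & Chamber Overdub, Brass Block & Strings Tracking, Brass Block & Vocals Rehearsal, Chamber Overdub & Vocals Rehearsal, Strings Tracking & Vocals Rehearsal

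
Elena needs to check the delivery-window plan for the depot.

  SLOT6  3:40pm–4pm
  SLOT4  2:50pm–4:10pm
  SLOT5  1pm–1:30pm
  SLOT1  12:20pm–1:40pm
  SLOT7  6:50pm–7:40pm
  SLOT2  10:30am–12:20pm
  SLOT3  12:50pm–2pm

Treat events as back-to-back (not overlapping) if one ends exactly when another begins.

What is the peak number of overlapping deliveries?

3

Sweep the timeline, counting +1 at each start and −1 at each end (ends before starts at a tie):
10:30am start SLOT2 → 1
12:20pm end SLOT2 → 0
12:20pm start SLOT1 → 1
12:50pm start SLOT3 → 2
1pm start SLOT5 → 3
1:30pm end SLOT5 → 2
1:40pm end SLOT1 → 1
2pm end SLOT3 → 0
2:50pm start SLOT4 → 1
3:40pm start SLOT6 → 2
4pm end SLOT6 → 1
4:10pm end SLOT4 → 0
6:50pm start SLOT7 → 1
7:40pm end SLOT7 → 0
Peak is 3, at 1pm (SLOT1, SLOT3, SLOT5).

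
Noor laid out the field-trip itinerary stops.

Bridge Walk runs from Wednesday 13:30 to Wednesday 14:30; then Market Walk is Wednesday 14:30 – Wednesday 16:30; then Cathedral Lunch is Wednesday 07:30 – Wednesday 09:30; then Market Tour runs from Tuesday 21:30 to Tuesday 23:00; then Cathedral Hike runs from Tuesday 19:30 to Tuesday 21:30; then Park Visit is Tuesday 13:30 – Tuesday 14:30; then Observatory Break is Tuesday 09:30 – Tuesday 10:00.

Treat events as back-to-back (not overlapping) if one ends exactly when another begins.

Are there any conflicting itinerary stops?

No

Sorted by start: Observatory Break, Park Visit, Cathedral Hike, Market Tour, Cathedral Lunch, Bridge Walk, Market Walk.
Park Visit starts after Observatory Break ends, so Observatory Break has no further overlaps.
Cathedral Hike starts after Park Visit ends, so Park Visit has no further overlaps.
Market Tour starts exactly when Cathedral Hike ends (back-to-back, no overlap), so Cathedral Hike has no further overlaps.
Cathedral Lunch starts after Market Tour ends, so Market Tour has no further overlaps.
Bridge Walk starts after Cathedral Lunch ends, so Cathedral Lunch has no further overlaps.
Market Walk starts exactly when Bridge Walk ends (back-to-back, no overlap).
Every pair is clear; the schedule has no overlaps.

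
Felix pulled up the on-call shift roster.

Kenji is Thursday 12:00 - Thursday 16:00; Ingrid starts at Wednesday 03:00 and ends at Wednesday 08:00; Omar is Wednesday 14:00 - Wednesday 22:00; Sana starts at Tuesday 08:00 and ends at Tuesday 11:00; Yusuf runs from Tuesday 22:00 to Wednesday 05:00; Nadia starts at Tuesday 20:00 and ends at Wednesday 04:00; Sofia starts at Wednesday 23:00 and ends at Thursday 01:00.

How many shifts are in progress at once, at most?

3

Sort all start/end points and keep a running count:
Tuesday 08:00 start Sana → 1
Tuesday 11:00 end Sana → 0
Tuesday 20:00 start Nadia → 1
Tuesday 22:00 start Yusuf → 2
Wednesday 03:00 start Ingrid → 3
Wednesday 04:00 end Nadia → 2
Wednesday 05:00 end Yusuf → 1
Wednesday 08:00 end Ingrid → 0
Wednesday 14:00 start Omar → 1
Wednesday 22:00 end Omar → 0
Wednesday 23:00 start Sofia → 1
Thursday 01:00 end Sofia → 0
Thursday 12:00 start Kenji → 1
Thursday 16:00 end Kenji → 0
Peak is 3, at Wednesday 03:00 (Ingrid, Nadia, Yusuf).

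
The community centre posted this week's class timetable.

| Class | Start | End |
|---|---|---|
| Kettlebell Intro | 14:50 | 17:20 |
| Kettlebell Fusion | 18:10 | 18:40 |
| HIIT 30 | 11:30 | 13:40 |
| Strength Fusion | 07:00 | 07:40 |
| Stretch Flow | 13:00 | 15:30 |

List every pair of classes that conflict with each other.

Sorted by start: Strength Fusion, HIIT 30, Stretch Flow, Kettlebell Intro, Kettlebell Fusion.
HIIT 30 starts after Strength Fusion ends, so nothing later overlaps Strength Fusion either.
Stretch Flow starts before HIIT 30 ends → HIIT 30 and Stretch Flow overlap.
Kettlebell Intro starts after HIIT 30 ends, so nothing later overlaps HIIT 30 either.
Kettlebell Intro starts before Stretch Flow ends → Stretch Flow and Kettlebell Intro overlap.
Kettlebell Fusion starts after Stretch Flow ends.
Kettlebell Fusion starts after Kettlebell Intro ends.

HIIT 30 & Stretch Flow, Kettlebell Intro & Stretch Flow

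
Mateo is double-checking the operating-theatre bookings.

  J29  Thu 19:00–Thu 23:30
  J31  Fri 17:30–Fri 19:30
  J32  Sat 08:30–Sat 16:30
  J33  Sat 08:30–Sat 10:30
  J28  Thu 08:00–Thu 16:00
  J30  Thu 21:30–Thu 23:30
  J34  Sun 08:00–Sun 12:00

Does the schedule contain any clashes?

Sorted by start: J28, J29, J30, J31, J32, J33, J34.
J29 starts after J28 ends, so J28 has no further overlaps.
J30 starts before J29 ends → J29 and J30 overlap.
That's a conflict, so the schedule is not conflict-free.

Yes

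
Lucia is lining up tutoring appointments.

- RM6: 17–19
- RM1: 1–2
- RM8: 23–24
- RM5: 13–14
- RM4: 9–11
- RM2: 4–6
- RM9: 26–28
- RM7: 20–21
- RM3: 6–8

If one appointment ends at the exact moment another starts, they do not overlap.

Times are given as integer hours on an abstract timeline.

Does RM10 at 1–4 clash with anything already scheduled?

RM1: starts 1 before RM10 ends 4, and ends 2 after RM10 starts 1 → overlap.
RM2: starts 4 at or after RM10 ends 4 → clear.
RM3: starts 6 at or after RM10 ends 4 → clear.
RM4: starts 9 at or after RM10 ends 4 → clear.
RM5: starts 13 at or after RM10 ends 4 → clear.
RM6: starts 17 at or after RM10 ends 4 → clear.
RM7: starts 20 at or after RM10 ends 4 → clear.
RM8: starts 23 at or after RM10 ends 4 → clear.
RM9: starts 26 at or after RM10 ends 4 → clear.
RM10 overlaps RM1.

Yes — it overlaps RM1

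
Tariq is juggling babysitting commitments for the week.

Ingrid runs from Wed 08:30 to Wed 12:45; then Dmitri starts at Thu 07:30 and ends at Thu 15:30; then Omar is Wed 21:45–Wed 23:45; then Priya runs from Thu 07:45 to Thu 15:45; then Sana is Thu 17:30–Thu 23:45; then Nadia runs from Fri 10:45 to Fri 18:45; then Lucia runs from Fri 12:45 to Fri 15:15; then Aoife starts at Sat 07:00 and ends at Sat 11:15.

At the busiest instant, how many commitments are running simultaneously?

2

Sort all start/end points and keep a running count:
Wed 08:30 start Ingrid → 1
Wed 12:45 end Ingrid → 0
Wed 21:45 start Omar → 1
Wed 23:45 end Omar → 0
Thu 07:30 start Dmitri → 1
Thu 07:45 start Priya → 2
Thu 15:30 end Dmitri → 1
Thu 15:45 end Priya → 0
Thu 17:30 start Sana → 1
Thu 23:45 end Sana → 0
Fri 10:45 start Nadia → 1
Fri 12:45 start Lucia → 2
Fri 15:15 end Lucia → 1
Fri 18:45 end Nadia → 0
Sat 07:00 start Aoife → 1
Sat 11:15 end Aoife → 0
Peak is 2, at Thu 07:45 (Dmitri, Priya).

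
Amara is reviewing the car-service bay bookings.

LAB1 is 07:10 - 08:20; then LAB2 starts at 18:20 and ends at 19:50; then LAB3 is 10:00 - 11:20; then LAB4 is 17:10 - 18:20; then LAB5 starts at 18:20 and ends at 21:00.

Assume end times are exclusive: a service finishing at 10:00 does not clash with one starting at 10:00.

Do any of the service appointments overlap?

Yes

Sorted by start: LAB1, LAB3, LAB4, LAB2, LAB5.
LAB3 starts after LAB1 ends — done with LAB1.
LAB4 starts after LAB3 ends — done with LAB3.
LAB2 starts exactly when LAB4 ends (back-to-back, no overlap) — done with LAB4.
LAB5 starts before LAB2 ends → LAB2 and LAB5 overlap.
That's a conflict, so the schedule is not conflict-free.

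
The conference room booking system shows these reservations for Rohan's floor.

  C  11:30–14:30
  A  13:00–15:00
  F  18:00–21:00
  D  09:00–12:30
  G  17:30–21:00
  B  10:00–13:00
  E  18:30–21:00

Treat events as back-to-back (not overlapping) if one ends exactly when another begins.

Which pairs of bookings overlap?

A & C, B & C, B & D, C & D, E & F, E & G, F & G

Two intervals overlap when each starts before the other ends.
Sorted by start: D, B, C, A, G, F, E.
B starts before D ends → D and B overlap.
C starts before D ends → D and C overlap.
A starts after D ends; D is clear from here.
C starts before B ends → B and C overlap.
A starts exactly when B ends (back-to-back, no overlap); B is clear from here.
A starts before C ends → C and A overlap.
G starts after C ends; C is clear from here.
G starts after A ends; A is clear from here.
F starts before G ends → G and F overlap.
E starts before G ends → G and E overlap.
E starts before F ends → F and E overlap.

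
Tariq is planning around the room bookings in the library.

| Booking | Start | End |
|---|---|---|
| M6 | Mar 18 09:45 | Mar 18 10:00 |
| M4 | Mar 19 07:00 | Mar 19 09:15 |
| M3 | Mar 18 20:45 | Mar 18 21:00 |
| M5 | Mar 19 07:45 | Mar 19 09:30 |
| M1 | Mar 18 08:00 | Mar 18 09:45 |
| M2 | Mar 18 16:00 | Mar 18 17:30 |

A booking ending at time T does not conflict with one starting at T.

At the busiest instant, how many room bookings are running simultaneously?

Sweep the timeline, counting +1 at each start and −1 at each end (ends before starts at a tie):
Mar 18 08:00 start M1 → 1
Mar 18 09:45 end M1 → 0
Mar 18 09:45 start M6 → 1
Mar 18 10:00 end M6 → 0
Mar 18 16:00 start M2 → 1
Mar 18 17:30 end M2 → 0
Mar 18 20:45 start M3 → 1
Mar 18 21:00 end M3 → 0
Mar 19 07:00 start M4 → 1
Mar 19 07:45 start M5 → 2
Mar 19 09:15 end M4 → 1
Mar 19 09:30 end M5 → 0
Peak is 2, at Mar 19 07:45 (M4, M5).

2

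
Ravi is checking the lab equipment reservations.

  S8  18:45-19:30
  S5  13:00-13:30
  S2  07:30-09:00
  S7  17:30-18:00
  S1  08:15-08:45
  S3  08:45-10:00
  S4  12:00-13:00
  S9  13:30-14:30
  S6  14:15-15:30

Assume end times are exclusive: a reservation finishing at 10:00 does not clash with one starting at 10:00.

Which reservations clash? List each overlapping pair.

Check each pair: they overlap iff neither finishes before the other starts.
Sorted by start: S2, S1, S3, S4, S5, S9, S6, S7, S8.
S1 starts before S2 ends → S2 and S1 overlap.
S3 starts before S2 ends → S2 and S3 overlap.
S4 starts after S2 ends, so S2 has no further overlaps.
S3 starts exactly when S1 ends (back-to-back, no overlap), so S1 has no further overlaps.
S4 starts after S3 ends, so S3 has no further overlaps.
S5 starts exactly when S4 ends (back-to-back, no overlap), so S4 has no further overlaps.
S9 starts exactly when S5 ends (back-to-back, no overlap), so S5 has no further overlaps.
S6 starts before S9 ends → S9 and S6 overlap.
S7 starts after S9 ends, so S9 has no further overlaps.
S7 starts after S6 ends, so S6 has no further overlaps.
S8 starts after S7 ends.

S1 & S2, S2 & S3, S6 & S9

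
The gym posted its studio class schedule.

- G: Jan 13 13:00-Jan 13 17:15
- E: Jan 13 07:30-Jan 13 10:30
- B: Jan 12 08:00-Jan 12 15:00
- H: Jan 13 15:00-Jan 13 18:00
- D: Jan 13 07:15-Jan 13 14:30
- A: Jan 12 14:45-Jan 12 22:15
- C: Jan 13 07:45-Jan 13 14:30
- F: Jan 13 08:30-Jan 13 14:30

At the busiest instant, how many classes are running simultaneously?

Sort all start/end points and keep a running count:
Jan 12 08:00 start B → 1
Jan 12 14:45 start A → 2
Jan 12 15:00 end B → 1
Jan 12 22:15 end A → 0
Jan 13 07:15 start D → 1
Jan 13 07:30 start E → 2
Jan 13 07:45 start C → 3
Jan 13 08:30 start F → 4
Jan 13 10:30 end E → 3
Jan 13 13:00 start G → 4
Jan 13 14:30 end C → 3
Jan 13 14:30 end D → 2
Jan 13 14:30 end F → 1
Jan 13 15:00 start H → 2
Jan 13 17:15 end G → 1
Jan 13 18:00 end H → 0
Peak is 4, at Jan 13 08:30 (C, D, E, F).

4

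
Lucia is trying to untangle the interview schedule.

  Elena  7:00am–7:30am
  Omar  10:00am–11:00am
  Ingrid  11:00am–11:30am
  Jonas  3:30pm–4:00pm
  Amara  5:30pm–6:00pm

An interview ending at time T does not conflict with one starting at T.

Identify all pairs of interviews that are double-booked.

none

Sorted by start: Elena, Omar, Ingrid, Jonas, Amara.
Omar starts after Elena ends — done with Elena.
Ingrid starts exactly when Omar ends (back-to-back, no overlap) — done with Omar.
Jonas starts after Ingrid ends — done with Ingrid.
Amara starts after Jonas ends.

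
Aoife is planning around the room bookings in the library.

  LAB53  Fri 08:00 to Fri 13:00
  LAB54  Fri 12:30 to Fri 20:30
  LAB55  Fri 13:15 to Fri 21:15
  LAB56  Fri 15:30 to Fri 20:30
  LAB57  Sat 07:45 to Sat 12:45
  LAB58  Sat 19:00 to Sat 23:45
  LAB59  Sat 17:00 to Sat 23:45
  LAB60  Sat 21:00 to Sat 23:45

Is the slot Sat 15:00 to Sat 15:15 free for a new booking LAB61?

LAB53: ends Fri 13:00 at or before LAB61 starts Sat 15:00 → clear.
LAB54: ends Fri 20:30 at or before LAB61 starts Sat 15:00 → clear.
LAB55: ends Fri 21:15 at or before LAB61 starts Sat 15:00 → clear.
LAB56: ends Fri 20:30 at or before LAB61 starts Sat 15:00 → clear.
LAB57: ends Sat 12:45 at or before LAB61 starts Sat 15:00 → clear.
LAB59: starts Sat 17:00 at or after LAB61 ends Sat 15:15 → clear.
LAB58: starts Sat 19:00 at or after LAB61 ends Sat 15:15 → clear.
LAB60: starts Sat 21:00 at or after LAB61 ends Sat 15:15 → clear.

Yes — the slot is free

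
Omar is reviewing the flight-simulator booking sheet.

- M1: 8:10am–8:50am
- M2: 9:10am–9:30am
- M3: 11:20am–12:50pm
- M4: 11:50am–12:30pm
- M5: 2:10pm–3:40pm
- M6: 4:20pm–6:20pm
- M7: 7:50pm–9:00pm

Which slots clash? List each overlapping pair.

Two intervals overlap when each starts before the other ends.
Sorted by start: M1, M2, M3, M4, M5, M6, M7.
M2 starts after M1 ends, so nothing later overlaps M1 either.
M3 starts after M2 ends, so nothing later overlaps M2 either.
M4 starts before M3 ends → M3 and M4 overlap.
M5 starts after M3 ends, so nothing later overlaps M3 either.
M5 starts after M4 ends, so nothing later overlaps M4 either.
M6 starts after M5 ends, so nothing later overlaps M5 either.
M7 starts after M6 ends.

M3 & M4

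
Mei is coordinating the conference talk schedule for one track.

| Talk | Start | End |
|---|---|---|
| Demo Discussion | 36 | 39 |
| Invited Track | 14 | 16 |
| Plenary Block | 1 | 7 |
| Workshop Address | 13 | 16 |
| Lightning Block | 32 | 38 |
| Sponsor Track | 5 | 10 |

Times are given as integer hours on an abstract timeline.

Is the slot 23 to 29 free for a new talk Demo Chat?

Plenary Block: ends 7 at or before Demo Chat starts 23 → clear.
Sponsor Track: ends 10 at or before Demo Chat starts 23 → clear.
Workshop Address: ends 16 at or before Demo Chat starts 23 → clear.
Invited Track: ends 16 at or before Demo Chat starts 23 → clear.
Lightning Block: starts 32 at or after Demo Chat ends 29 → clear.
Demo Discussion: starts 36 at or after Demo Chat ends 29 → clear.

Yes — the slot is free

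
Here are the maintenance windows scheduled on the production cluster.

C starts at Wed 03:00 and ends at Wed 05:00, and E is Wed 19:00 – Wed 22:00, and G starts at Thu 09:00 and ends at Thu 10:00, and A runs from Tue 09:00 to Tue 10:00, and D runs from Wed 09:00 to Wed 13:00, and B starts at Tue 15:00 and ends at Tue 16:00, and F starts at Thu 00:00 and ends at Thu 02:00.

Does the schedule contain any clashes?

Sorted by start: A, B, C, D, E, F, G.
B starts after A ends, so nothing later overlaps A either.
C starts after B ends, so nothing later overlaps B either.
D starts after C ends, so nothing later overlaps C either.
E starts after D ends, so nothing later overlaps D either.
F starts after E ends, so nothing later overlaps E either.
G starts after F ends.
Every pair is clear; the schedule has no overlaps.

No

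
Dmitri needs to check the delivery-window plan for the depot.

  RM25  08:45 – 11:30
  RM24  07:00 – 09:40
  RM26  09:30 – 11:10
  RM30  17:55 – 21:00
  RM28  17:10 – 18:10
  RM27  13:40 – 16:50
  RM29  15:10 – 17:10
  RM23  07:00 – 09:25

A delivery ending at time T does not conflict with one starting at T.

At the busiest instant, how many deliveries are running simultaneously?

Walk through starts and ends in time order (an end at T is processed before a start at T):
07:00 start RM23 → 1
07:00 start RM24 → 2
08:45 start RM25 → 3
09:25 end RM23 → 2
09:30 start RM26 → 3
09:40 end RM24 → 2
11:10 end RM26 → 1
11:30 end RM25 → 0
13:40 start RM27 → 1
15:10 start RM29 → 2
16:50 end RM27 → 1
17:10 end RM29 → 0
17:10 start RM28 → 1
17:55 start RM30 → 2
18:10 end RM28 → 1
21:00 end RM30 → 0
Peak is 3, at 08:45 (RM23, RM24, RM25).

3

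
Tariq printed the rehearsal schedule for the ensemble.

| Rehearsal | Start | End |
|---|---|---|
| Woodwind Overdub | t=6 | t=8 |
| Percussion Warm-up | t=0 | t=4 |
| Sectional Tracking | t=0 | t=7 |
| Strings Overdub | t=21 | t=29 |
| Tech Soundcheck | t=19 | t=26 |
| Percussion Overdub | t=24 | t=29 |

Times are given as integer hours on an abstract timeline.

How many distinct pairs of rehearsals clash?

5

Check each pair: they overlap iff neither finishes before the other starts.
Sorted by start: Percussion Warm-up, Sectional Tracking, Woodwind Overdub, Tech Soundcheck, Strings Overdub, Percussion Overdub.
Sectional Tracking starts before Percussion Warm-up ends → Percussion Warm-up and Sectional Tracking overlap.
Woodwind Overdub starts after Percussion Warm-up ends — done with Percussion Warm-up.
Woodwind Overdub starts before Sectional Tracking ends → Sectional Tracking and Woodwind Overdub overlap.
Tech Soundcheck starts after Sectional Tracking ends — done with Sectional Tracking.
Tech Soundcheck starts after Woodwind Overdub ends — done with Woodwind Overdub.
Strings Overdub starts before Tech Soundcheck ends → Tech Soundcheck and Strings Overdub overlap.
Percussion Overdub starts before Tech Soundcheck ends → Tech Soundcheck and Percussion Overdub overlap.
Percussion Overdub starts before Strings Overdub ends → Strings Overdub and Percussion Overdub overlap.
Overlapping pairs: Percussion Overdub & Strings Overdub, Percussion Overdub & Tech Soundcheck, Percussion Warm-up & Sectional Tracking, Sectional Tracking & Woodwind Overdub, Strings Overdub & Tech Soundcheck — 5 in total.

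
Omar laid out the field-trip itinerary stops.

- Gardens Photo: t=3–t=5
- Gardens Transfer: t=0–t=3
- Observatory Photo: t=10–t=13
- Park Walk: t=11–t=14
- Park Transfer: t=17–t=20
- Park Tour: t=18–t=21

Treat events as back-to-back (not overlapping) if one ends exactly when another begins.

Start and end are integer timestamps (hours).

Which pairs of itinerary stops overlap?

Sorted by start: Gardens Transfer, Gardens Photo, Observatory Photo, Park Walk, Park Transfer, Park Tour.
Gardens Photo starts exactly when Gardens Transfer ends (back-to-back, no overlap), so nothing later overlaps Gardens Transfer either.
Observatory Photo starts after Gardens Photo ends, so nothing later overlaps Gardens Photo either.
Park Walk starts before Observatory Photo ends → Observatory Photo and Park Walk overlap.
Park Transfer starts after Observatory Photo ends, so nothing later overlaps Observatory Photo either.
Park Transfer starts after Park Walk ends, so nothing later overlaps Park Walk either.
Park Tour starts before Park Transfer ends → Park Transfer and Park Tour overlap.

Observatory Photo & Park Walk, Park Tour & Park Transfer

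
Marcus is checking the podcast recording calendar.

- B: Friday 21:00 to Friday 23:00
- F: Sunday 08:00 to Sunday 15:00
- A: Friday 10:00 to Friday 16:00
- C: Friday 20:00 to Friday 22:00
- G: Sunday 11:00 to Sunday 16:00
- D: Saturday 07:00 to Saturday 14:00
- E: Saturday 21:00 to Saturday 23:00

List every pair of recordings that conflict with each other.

B & C, F & G

Two intervals overlap when each starts before the other ends.
Sorted by start: A, C, B, D, E, F, G.
C starts after A ends — done with A.
B starts before C ends → C and B overlap.
D starts after C ends — done with C.
D starts after B ends — done with B.
E starts after D ends — done with D.
F starts after E ends — done with E.
G starts before F ends → F and G overlap.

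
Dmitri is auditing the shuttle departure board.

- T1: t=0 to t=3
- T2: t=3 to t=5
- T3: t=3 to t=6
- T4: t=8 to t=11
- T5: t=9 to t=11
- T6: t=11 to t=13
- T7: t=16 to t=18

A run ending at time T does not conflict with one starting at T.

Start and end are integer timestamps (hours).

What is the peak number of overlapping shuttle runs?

2

Sort all start/end points and keep a running count:
t=0 start T1 → 1
t=3 end T1 → 0
t=3 start T2 → 1
t=3 start T3 → 2
t=5 end T2 → 1
t=6 end T3 → 0
t=8 start T4 → 1
t=9 start T5 → 2
t=11 end T4 → 1
t=11 end T5 → 0
t=11 start T6 → 1
t=13 end T6 → 0
t=16 start T7 → 1
t=18 end T7 → 0
Peak is 2, at t=3 (T2, T3).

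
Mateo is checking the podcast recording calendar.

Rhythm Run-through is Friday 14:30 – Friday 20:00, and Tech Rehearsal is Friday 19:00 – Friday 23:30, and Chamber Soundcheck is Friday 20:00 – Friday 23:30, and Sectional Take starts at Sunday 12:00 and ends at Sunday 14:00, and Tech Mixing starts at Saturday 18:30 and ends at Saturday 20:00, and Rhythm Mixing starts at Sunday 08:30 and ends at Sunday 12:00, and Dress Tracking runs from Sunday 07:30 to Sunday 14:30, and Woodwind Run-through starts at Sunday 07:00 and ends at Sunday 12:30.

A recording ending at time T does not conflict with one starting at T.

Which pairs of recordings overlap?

Chamber Soundcheck & Tech Rehearsal, Dress Tracking & Rhythm Mixing, Dress Tracking & Sectional Take, Dress Tracking & Woodwind Run-through, Rhythm Mixing & Woodwind Run-through, Rhythm Run-through & Tech Rehearsal, Sectional Take & Woodwind Run-through

Check each pair: they overlap iff neither finishes before the other starts.
Sorted by start: Rhythm Run-through, Tech Rehearsal, Chamber Soundcheck, Tech Mixing, Woodwind Run-through, Dress Tracking, Rhythm Mixing, Sectional Take.
Tech Rehearsal starts before Rhythm Run-through ends → Rhythm Run-through and Tech Rehearsal overlap.
Chamber Soundcheck starts exactly when Rhythm Run-through ends (back-to-back, no overlap), so Rhythm Run-through has no further overlaps.
Chamber Soundcheck starts before Tech Rehearsal ends → Tech Rehearsal and Chamber Soundcheck overlap.
Tech Mixing starts after Tech Rehearsal ends, so Tech Rehearsal has no further overlaps.
Tech Mixing starts after Chamber Soundcheck ends, so Chamber Soundcheck has no further overlaps.
Woodwind Run-through starts after Tech Mixing ends, so Tech Mixing has no further overlaps.
Dress Tracking starts before Woodwind Run-through ends → Woodwind Run-through and Dress Tracking overlap.
Rhythm Mixing starts before Woodwind Run-through ends → Woodwind Run-through and Rhythm Mixing overlap.
Sectional Take starts before Woodwind Run-through ends → Woodwind Run-through and Sectional Take overlap.
Rhythm Mixing starts before Dress Tracking ends → Dress Tracking and Rhythm Mixing overlap.
Sectional Take starts before Dress Tracking ends → Dress Tracking and Sectional Take overlap.
Sectional Take starts exactly when Rhythm Mixing ends (back-to-back, no overlap).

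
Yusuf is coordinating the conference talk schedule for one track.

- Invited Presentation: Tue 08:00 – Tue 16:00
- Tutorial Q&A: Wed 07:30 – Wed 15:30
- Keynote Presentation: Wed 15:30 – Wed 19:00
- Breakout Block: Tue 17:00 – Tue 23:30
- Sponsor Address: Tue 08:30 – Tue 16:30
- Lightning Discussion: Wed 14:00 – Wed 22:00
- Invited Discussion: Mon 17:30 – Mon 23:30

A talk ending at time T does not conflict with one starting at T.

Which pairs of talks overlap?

Sorted by start: Invited Discussion, Invited Presentation, Sponsor Address, Breakout Block, Tutorial Q&A, Lightning Discussion, Keynote Presentation.
Invited Presentation starts after Invited Discussion ends, so Invited Discussion has no further overlaps.
Sponsor Address starts before Invited Presentation ends → Invited Presentation and Sponsor Address overlap.
Breakout Block starts after Invited Presentation ends, so Invited Presentation has no further overlaps.
Breakout Block starts after Sponsor Address ends, so Sponsor Address has no further overlaps.
Tutorial Q&A starts after Breakout Block ends, so Breakout Block has no further overlaps.
Lightning Discussion starts before Tutorial Q&A ends → Tutorial Q&A and Lightning Discussion overlap.
Keynote Presentation starts exactly when Tutorial Q&A ends (back-to-back, no overlap).
Keynote Presentation starts before Lightning Discussion ends → Lightning Discussion and Keynote Presentation overlap.

Invited Presentation & Sponsor Address, Keynote Presentation & Lightning Discussion, Lightning Discussion & Tutorial Q&A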